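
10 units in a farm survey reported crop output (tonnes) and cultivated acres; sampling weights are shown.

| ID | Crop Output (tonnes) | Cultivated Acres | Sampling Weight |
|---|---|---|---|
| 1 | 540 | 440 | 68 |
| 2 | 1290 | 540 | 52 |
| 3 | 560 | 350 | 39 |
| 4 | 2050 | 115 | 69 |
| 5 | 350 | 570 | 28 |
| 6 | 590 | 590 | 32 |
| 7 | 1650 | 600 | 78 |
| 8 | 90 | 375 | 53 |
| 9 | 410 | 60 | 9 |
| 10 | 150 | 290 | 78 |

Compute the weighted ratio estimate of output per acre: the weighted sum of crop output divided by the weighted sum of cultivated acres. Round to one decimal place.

Σ wᵢ·y = 540×68 + 1290×52 + 560×39 + 2050×69 + 350×28 + 590×32 + 1650×78 + 90×53 + 410×9 + 150×78
  = 36720 + 67080 + 21840 + 141450 + 9800 + 18880 + 128700 + 4770 + 3690 + 11700 = 444630
Σ wᵢ·x = 440×68 + 540×52 + 350×39 + 115×69 + 570×28 + 590×32 + 600×78 + 375×53 + 60×9 + 290×78
  = 29920 + 28080 + 13650 + 7935 + 15960 + 18880 + 46800 + 19875 + 540 + 22620 = 204260
Ratio = 444630 / 204260 = 2.1767845

2.2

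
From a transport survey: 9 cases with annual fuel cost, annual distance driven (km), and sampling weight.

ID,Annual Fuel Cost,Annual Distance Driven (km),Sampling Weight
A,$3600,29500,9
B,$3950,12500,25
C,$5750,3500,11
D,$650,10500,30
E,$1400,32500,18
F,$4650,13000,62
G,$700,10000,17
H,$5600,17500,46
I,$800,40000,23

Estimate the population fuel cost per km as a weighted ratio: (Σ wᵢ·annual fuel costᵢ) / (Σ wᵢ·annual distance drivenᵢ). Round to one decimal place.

0.2

Σ wᵢ·y = 3600×9 + 3950×25 + 5750×11 + 650×30 + 1400×18 + 4650×62 + 700×17 + 5600×46 + 800×23
  = 32400 + 98750 + 63250 + 19500 + 25200 + 288300 + 11900 + 257600 + 18400 = 815300
Σ wᵢ·x = 29500×9 + 12500×25 + 3500×11 + 10500×30 + 32500×18 + 13000×62 + 10000×17 + 17500×46 + 40000×23
  = 265500 + 312500 + 38500 + 315000 + 585000 + 806000 + 170000 + 805000 + 920000 = 4217500
Ratio = 815300 / 4217500 = 0.19331357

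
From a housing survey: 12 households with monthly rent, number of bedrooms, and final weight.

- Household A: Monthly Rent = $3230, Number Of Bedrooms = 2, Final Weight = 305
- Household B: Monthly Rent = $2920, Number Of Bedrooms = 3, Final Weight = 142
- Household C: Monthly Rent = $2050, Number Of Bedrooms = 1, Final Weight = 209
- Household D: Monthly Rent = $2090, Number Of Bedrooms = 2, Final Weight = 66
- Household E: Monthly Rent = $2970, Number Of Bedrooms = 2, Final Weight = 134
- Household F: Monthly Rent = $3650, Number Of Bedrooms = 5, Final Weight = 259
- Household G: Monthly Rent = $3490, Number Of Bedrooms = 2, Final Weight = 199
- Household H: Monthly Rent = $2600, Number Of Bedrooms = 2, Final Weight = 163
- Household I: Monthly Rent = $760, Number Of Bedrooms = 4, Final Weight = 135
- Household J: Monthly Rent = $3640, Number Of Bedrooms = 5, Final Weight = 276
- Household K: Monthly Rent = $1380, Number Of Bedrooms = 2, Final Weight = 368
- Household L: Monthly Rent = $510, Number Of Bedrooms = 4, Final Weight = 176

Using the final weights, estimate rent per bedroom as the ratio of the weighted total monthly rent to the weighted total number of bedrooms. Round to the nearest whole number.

873

Σ wᵢ·y = 3230×305 + 2920×142 + 2050×209 + 2090×66 + 2970×134 + 3650×259 + 3490×199 + 2600×163 + 760×135 + 3640×276 + 1380×368 + 510×176
  = 6132660
Σ wᵢ·x = 2×305 + 3×142 + 1×209 + 2×66 + 2×134 + 5×259 + 2×199 + 2×163 + 4×135 + 5×276 + 2×368 + 4×176
  = 7024
Ratio = 6132660 / 7024 = 873.1008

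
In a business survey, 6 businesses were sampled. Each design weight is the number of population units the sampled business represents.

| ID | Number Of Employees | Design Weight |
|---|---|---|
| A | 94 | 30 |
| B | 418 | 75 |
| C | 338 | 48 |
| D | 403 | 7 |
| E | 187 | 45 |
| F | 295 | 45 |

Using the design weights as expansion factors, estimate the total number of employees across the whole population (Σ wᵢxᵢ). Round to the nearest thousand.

75000

Weighted total = 94×30 + 418×75 + 338×48 + 403×7 + 187×45 + 295×45
  = 2820 + 31350 + 16224 + 2821 + 8415 + 13275 = 74905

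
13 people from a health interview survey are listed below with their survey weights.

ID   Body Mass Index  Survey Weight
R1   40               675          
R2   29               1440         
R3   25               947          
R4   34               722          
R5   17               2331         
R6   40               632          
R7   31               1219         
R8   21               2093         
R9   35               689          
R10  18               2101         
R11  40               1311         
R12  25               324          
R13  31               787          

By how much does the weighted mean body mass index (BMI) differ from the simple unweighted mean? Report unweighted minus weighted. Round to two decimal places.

2.81

Unweighted sum = 386
Unweighted mean = 386 / 13 = 29.692308
Weighted sum = 410502
Sum of weights = 15271
Weighted mean = 410502 / 15271 = 26.881147
Difference (unweighted minus weighted) = 2.8111604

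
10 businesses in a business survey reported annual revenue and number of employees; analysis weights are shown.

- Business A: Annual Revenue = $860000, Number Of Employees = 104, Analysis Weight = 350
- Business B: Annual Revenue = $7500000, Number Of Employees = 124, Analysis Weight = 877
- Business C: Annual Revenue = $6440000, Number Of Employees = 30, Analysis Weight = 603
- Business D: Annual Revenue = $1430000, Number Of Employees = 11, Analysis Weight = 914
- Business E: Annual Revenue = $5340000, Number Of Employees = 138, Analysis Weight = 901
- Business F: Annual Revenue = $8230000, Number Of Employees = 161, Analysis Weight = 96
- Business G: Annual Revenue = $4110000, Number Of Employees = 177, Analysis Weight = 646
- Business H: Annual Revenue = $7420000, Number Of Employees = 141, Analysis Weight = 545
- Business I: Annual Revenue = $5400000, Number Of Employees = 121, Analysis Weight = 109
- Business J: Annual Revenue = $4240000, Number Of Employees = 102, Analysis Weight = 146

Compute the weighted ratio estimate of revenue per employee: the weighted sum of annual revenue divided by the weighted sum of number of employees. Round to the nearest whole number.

Σ wᵢ·y = 860000×350 + 7500000×877 + 6440000×603 + 1430000×914 + 5340000×901 + 8230000×96 + 4110000×646 + 7420000×545 + 5400000×109 + 4240000×146
  = 25576860000
Σ wᵢ·x = 104×350 + 124×877 + 30×603 + 11×914 + 138×901 + 161×96 + 177×646 + 141×545 + 121×109 + 102×146
  = 36400 + 108748 + 18090 + 10054 + 124338 + 15456 + 114342 + 76845 + 13189 + 14892 = 532354
Ratio = 25576860000 / 532354 = 48044.835

48045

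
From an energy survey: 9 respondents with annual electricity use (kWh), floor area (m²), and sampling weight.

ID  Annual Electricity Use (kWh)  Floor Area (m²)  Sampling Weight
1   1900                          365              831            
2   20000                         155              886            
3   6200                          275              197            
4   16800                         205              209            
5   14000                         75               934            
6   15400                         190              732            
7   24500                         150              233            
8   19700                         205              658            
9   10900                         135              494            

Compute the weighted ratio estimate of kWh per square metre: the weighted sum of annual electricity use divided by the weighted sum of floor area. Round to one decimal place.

Σ wᵢ·y = 72436000
Σ wᵢ·x = 365×831 + 155×886 + 275×197 + 205×209 + 75×934 + 190×732 + 150×233 + 205×658 + 135×494
  = 983325
Ratio = 72436000 / 983325 = 73.664353

73.7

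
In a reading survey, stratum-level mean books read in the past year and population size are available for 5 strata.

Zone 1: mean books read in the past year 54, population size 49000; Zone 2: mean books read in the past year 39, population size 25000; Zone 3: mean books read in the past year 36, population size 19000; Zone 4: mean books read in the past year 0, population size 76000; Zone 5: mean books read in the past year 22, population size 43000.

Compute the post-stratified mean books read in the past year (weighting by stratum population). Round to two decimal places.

24.77

Σ Nₕ·x̄ₕ = 54×49000 + 39×25000 + 36×19000 + 0×76000 + 22×43000
  = 2646000 + 975000 + 684000 + 0 + 946000 = 5251000
Σ Nₕ = 49000 + 25000 + 19000 + 76000 + 43000 = 212000
Overall mean = 5251000 / 212000 = 24.768868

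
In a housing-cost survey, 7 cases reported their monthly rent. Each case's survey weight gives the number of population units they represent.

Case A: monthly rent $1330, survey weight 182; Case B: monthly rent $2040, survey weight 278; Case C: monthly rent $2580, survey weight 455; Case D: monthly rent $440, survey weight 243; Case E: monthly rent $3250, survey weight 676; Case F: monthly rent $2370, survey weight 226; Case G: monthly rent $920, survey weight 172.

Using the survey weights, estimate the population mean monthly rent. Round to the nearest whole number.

Weighted sum = 1330×182 + 2040×278 + 2580×455 + 440×243 + 3250×676 + 2370×226 + 920×172
  = 242060 + 567120 + 1173900 + 106920 + 2197000 + 535620 + 158240 = 4980860
Sum of weights = 182 + 278 + 455 + 243 + 676 + 226 + 172 = 2232
Weighted mean = 4980860 / 2232 = 2231.5681

2232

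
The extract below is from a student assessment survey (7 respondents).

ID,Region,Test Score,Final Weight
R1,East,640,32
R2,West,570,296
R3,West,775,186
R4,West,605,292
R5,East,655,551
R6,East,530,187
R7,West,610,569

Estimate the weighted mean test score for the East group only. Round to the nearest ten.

East rows: R1, R5, R6
Weighted sum = 640×32 + 655×551 + 530×187
  = 20480 + 360905 + 99110 = 480495
Sum of weights = 32 + 551 + 187 = 770
Weighted mean = 480495 / 770 = 624.01948

620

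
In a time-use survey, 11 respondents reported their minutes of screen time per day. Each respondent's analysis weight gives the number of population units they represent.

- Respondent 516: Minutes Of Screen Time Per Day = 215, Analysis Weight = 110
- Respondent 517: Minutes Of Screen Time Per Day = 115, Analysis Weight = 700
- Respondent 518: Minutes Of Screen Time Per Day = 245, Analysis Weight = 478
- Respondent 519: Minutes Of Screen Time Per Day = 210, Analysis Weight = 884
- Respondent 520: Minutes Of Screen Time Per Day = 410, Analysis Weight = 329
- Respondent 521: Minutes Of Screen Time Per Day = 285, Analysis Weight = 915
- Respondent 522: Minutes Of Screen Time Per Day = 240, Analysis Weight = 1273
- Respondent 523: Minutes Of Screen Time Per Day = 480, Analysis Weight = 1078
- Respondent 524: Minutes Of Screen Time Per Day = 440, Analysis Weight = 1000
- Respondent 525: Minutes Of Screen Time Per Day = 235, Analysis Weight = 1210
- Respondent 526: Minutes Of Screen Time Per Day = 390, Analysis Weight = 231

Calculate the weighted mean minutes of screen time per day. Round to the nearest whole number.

Weighted sum = 215×110 + 115×700 + 245×478 + 210×884 + 410×329 + 285×915 + 240×1273 + 480×1078 + 440×1000 + 235×1210 + 390×231
  = 23650 + 80500 + 117110 + 185640 + 134890 + 260775 + 305520 + 517440 + 440000 + 284350 + 90090 = 2439965
Sum of weights = 110 + 700 + 478 + 884 + 329 + 915 + 1273 + 1078 + 1000 + 1210 + 231 = 8208
Weighted mean = 2439965 / 8208 = 297.26669

297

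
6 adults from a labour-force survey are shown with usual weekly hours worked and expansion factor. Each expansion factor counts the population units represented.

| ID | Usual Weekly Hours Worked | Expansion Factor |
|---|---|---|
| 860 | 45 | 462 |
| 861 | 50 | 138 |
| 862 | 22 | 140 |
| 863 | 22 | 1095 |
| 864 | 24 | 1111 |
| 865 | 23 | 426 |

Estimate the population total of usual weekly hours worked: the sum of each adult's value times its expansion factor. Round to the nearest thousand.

91000

Weighted total = 45×462 + 50×138 + 22×140 + 22×1095 + 24×1111 + 23×426
  = 20790 + 6900 + 3080 + 24090 + 26664 + 9798 = 91322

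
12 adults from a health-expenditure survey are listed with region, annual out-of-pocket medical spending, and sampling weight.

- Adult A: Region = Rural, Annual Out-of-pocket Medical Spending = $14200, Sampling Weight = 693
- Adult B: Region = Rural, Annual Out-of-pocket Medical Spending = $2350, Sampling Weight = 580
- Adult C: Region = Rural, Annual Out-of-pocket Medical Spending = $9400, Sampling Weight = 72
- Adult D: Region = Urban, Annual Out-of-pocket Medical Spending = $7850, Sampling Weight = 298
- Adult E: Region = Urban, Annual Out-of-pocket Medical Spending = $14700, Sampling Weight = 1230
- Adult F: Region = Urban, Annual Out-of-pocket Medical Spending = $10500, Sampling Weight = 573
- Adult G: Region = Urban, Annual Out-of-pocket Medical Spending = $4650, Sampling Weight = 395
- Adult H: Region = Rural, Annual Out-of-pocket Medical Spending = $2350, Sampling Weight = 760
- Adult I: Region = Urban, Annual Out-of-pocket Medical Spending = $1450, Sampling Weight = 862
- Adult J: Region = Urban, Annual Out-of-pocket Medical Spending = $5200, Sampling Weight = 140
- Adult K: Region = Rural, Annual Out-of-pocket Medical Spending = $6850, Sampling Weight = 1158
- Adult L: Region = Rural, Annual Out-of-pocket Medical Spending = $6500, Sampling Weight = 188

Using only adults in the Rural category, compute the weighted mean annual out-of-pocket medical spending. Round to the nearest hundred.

Rural rows: A, B, C, H, K, L
Weighted sum = 14200×693 + 2350×580 + 9400×72 + 2350×760 + 6850×1158 + 6500×188
  = 9840600 + 1363000 + 676800 + 1786000 + 7932300 + 1222000 = 22820700
Sum of weights = 693 + 580 + 72 + 760 + 1158 + 188 = 3451
Weighted mean = 22820700 / 3451 = 6612.7789

6600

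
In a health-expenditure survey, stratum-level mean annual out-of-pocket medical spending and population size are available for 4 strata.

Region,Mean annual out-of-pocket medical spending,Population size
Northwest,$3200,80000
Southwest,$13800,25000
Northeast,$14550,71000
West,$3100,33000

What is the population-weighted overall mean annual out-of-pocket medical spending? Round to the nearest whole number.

Σ Nₕ·x̄ₕ = 1736350000
Σ Nₕ = 80000 + 25000 + 71000 + 33000 = 209000
Overall mean = 1736350000 / 209000 = 8307.8947

8308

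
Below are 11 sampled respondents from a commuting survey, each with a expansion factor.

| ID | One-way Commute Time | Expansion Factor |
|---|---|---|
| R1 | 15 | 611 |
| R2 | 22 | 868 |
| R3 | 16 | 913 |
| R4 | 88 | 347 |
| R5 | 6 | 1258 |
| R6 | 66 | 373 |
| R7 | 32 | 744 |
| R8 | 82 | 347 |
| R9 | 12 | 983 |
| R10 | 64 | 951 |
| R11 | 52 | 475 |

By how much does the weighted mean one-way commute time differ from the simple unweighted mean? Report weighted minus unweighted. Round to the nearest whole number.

-9

Unweighted sum = 455
Unweighted mean = 455 / 11 = 41.363636
Weighted sum = 15×611 + 22×868 + 16×913 + 88×347 + 6×1258 + 66×373 + 32×744 + 82×347 + 12×983 + 64×951 + 52×475
  = 9165 + 19096 + 14608 + 30536 + 7548 + 24618 + 23808 + 28454 + 11796 + 60864 + 24700 = 255193
Sum of weights = 611 + 868 + 913 + 347 + 1258 + 373 + 744 + 347 + 983 + 951 + 475 = 7870
Weighted mean = 255193 / 7870 = 32.426048
Difference (weighted minus unweighted) = -8.9375881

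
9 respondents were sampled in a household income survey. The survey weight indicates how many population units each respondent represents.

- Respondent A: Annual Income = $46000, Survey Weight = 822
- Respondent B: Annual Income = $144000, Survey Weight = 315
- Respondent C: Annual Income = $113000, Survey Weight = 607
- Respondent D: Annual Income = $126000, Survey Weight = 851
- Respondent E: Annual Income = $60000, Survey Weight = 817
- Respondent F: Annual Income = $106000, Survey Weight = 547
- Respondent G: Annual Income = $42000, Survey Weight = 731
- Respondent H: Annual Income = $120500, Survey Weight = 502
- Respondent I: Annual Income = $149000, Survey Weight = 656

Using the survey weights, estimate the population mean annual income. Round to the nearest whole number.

Weighted sum = 46000×822 + 144000×315 + 113000×607 + 126000×851 + 60000×817 + 106000×547 + 42000×731 + 120500×502 + 149000×656
  = 37812000 + 45360000 + 68591000 + 107226000 + 49020000 + 57982000 + 30702000 + 60491000 + 97744000 = 554928000
Sum of weights = 5848
Weighted mean = 554928000 / 5848 = 94891.929

94892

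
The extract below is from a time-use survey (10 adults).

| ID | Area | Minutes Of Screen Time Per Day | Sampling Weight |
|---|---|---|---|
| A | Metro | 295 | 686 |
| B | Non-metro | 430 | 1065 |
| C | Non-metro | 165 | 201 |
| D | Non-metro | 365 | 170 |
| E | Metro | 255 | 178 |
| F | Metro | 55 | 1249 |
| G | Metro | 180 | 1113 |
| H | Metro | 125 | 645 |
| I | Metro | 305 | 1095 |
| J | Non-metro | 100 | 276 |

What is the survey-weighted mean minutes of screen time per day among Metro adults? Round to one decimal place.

Metro rows: A, E, F, G, H, I
Weighted sum = 295×686 + 255×178 + 55×1249 + 180×1113 + 125×645 + 305×1095
  = 202370 + 45390 + 68695 + 200340 + 80625 + 333975 = 931395
Sum of weights = 686 + 178 + 1249 + 1113 + 645 + 1095 = 4966
Weighted mean = 931395 / 4966 = 187.55437

187.6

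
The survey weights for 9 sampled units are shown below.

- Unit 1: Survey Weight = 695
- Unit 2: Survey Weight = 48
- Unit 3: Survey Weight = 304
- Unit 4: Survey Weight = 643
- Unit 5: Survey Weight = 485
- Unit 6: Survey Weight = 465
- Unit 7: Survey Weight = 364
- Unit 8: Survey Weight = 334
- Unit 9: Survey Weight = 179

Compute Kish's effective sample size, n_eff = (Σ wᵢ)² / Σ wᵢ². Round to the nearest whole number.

7

Σ wᵢ = 695 + 48 + 304 + 643 + 485 + 465 + 364 + 334 + 179 = 3517
Σ wᵢ² = 483025 + 2304 + 92416 + 413449 + 235225 + 216225 + 132496 + 111556 + 32041 = 1718737
n_eff = 3517² / 1718737 = 12369289 / 1718737 = 7.1967317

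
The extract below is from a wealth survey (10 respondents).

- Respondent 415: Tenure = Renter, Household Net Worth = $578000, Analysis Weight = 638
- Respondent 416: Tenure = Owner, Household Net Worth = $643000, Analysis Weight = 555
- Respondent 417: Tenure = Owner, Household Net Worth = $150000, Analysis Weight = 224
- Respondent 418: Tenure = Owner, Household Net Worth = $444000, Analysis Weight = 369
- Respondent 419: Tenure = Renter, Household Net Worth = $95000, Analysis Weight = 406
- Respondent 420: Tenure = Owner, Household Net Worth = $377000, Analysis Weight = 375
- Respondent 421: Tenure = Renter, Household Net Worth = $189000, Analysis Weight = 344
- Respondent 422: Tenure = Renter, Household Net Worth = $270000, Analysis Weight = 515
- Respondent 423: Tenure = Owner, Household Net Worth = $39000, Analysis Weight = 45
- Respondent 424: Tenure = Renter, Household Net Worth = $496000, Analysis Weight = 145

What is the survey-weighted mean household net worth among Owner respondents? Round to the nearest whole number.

Owner rows: 416, 417, 418, 420, 423
Weighted sum = 643000×555 + 150000×224 + 444000×369 + 377000×375 + 39000×45
  = 356865000 + 33600000 + 163836000 + 141375000 + 1755000 = 697431000
Sum of weights = 555 + 224 + 369 + 375 + 45 = 1568
Weighted mean = 697431000 / 1568 = 444790.18

444790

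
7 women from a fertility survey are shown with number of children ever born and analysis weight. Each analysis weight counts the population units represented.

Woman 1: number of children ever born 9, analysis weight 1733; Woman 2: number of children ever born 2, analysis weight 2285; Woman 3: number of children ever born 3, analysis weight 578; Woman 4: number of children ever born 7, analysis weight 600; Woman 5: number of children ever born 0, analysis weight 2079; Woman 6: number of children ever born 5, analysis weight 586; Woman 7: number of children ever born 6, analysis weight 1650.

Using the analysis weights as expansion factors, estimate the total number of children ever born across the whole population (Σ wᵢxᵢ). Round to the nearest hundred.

Weighted total = 9×1733 + 2×2285 + 3×578 + 7×600 + 0×2079 + 5×586 + 6×1650
  = 15597 + 4570 + 1734 + 4200 + 0 + 2930 + 9900 = 38931

38900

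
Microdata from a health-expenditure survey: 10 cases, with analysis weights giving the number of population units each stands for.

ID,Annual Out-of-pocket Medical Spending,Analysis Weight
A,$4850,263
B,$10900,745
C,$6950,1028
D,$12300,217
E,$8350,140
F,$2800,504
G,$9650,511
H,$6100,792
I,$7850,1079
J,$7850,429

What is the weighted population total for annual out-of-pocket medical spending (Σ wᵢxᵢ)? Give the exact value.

Weighted total = 4850×263 + 10900×745 + 6950×1028 + 12300×217 + 8350×140 + 2800×504 + 9650×511 + 6100×792 + 7850×1079 + 7850×429
  = 43390100

43390100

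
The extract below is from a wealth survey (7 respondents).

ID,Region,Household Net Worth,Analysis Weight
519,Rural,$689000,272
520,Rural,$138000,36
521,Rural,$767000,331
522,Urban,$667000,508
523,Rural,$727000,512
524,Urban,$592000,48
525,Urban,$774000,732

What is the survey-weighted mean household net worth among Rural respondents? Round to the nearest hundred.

Rural rows: 519, 520, 521, 523
Weighted sum = 689000×272 + 138000×36 + 767000×331 + 727000×512
  = 187408000 + 4968000 + 253877000 + 372224000 = 818477000
Sum of weights = 272 + 36 + 331 + 512 = 1151
Weighted mean = 818477000 / 1151 = 711100.78

711100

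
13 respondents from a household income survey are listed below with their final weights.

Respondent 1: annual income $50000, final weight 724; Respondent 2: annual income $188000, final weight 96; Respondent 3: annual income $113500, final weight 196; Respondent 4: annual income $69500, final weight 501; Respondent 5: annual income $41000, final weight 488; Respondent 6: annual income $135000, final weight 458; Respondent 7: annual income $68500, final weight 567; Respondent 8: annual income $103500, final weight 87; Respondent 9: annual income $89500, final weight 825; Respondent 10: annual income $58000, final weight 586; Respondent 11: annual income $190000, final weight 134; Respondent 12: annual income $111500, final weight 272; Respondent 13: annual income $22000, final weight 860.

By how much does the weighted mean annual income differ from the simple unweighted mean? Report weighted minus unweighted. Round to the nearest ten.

Unweighted sum = 1240000
Unweighted mean = 1240000 / 13 = 95384.615
Weighted sum = 423529000
Sum of weights = 5794
Weighted mean = 423529000 / 5794 = 73097.86
Difference (weighted minus unweighted) = -22286.756

-22290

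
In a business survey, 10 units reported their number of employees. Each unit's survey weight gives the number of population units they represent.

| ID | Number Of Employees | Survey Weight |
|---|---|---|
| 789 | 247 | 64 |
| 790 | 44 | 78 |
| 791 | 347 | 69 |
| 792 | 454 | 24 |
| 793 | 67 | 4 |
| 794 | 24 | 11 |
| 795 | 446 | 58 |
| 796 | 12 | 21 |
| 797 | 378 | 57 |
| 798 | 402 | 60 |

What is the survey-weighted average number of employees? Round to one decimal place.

283.4

Weighted sum = 247×64 + 44×78 + 347×69 + 454×24 + 67×4 + 24×11 + 446×58 + 12×21 + 378×57 + 402×60
  = 15808 + 3432 + 23943 + 10896 + 268 + 264 + 25868 + 252 + 21546 + 24120 = 126397
Sum of weights = 64 + 78 + 69 + 24 + 4 + 11 + 58 + 21 + 57 + 60 = 446
Weighted mean = 126397 / 446 = 283.40135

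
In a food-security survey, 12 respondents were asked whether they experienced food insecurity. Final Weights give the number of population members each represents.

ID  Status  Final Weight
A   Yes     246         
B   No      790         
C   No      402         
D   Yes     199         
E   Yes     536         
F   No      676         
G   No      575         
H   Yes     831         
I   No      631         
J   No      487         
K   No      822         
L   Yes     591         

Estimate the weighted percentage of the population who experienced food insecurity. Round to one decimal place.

Sum of weights for 'Yes' = 246 + 199 + 536 + 831 + 591 = 2403
Total weight = 246 + 790 + 402 + 199 + 536 + 676 + 575 + 831 + 631 + 487 + 822 + 591 = 6786
Weighted proportion = 2403 / 6786 = 0.35411141 → 35.411141%

35.4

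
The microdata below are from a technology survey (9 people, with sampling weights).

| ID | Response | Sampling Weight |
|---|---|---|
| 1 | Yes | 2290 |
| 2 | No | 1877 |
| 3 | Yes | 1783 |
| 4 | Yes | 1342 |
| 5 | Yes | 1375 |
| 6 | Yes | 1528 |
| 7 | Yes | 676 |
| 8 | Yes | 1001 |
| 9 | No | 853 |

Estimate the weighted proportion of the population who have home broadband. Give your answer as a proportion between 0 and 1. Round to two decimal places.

Sum of weights for 'Yes' = 2290 + 1783 + 1342 + 1375 + 1528 + 676 + 1001 = 9995
Total weight = 12725
Weighted proportion = 9995 / 12725 = 0.78546169

0.79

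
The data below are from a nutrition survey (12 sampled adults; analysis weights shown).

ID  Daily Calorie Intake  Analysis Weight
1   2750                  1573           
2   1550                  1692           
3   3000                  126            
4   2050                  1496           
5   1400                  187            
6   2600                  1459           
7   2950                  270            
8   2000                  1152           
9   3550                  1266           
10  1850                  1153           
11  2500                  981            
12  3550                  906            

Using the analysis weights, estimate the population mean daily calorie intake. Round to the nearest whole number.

Weighted sum = 29845000
Sum of weights = 1573 + 1692 + 126 + 1496 + 187 + 1459 + 270 + 1152 + 1266 + 1153 + 981 + 906 = 12261
Weighted mean = 29845000 / 12261 = 2434.1408

2434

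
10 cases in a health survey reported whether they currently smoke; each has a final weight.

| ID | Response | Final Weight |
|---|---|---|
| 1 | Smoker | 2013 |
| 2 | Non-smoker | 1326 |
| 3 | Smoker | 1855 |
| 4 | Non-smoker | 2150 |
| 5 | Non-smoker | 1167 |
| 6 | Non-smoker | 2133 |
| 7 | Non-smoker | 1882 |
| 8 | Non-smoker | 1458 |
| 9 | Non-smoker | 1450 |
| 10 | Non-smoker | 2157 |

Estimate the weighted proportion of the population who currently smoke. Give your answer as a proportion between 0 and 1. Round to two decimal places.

Sum of weights for 'Smoker' = 2013 + 1855 = 3868
Total weight = 2013 + 1326 + 1855 + 2150 + 1167 + 2133 + 1882 + 1458 + 1450 + 2157 = 17591
Weighted proportion = 3868 / 17591 = 0.21988517

0.22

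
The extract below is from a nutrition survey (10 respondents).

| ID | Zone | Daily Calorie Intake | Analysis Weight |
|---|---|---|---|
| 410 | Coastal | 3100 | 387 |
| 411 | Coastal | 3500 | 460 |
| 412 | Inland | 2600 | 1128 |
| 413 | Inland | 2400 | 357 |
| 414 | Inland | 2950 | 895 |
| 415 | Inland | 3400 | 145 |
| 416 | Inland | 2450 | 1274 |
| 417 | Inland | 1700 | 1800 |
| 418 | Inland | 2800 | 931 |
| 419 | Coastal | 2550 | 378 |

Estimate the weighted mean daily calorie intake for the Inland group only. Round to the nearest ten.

Inland rows: 412, 413, 414, 415, 416, 417, 418
Weighted sum = 2600×1128 + 2400×357 + 2950×895 + 3400×145 + 2450×1274 + 1700×1800 + 2800×931
  = 2932800 + 856800 + 2640250 + 493000 + 3121300 + 3060000 + 2606800 = 15710950
Sum of weights = 1128 + 357 + 895 + 145 + 1274 + 1800 + 931 = 6530
Weighted mean = 15710950 / 6530 = 2405.9648

2410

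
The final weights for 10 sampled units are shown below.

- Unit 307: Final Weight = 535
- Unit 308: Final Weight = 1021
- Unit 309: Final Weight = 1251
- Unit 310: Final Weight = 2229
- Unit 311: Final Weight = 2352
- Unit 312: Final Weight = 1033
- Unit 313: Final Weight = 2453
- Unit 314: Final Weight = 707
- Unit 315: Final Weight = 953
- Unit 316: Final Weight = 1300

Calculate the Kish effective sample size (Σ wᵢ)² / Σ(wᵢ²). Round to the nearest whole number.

8

Σ wᵢ = 535 + 1021 + 1251 + 2229 + 2352 + 1033 + 2453 + 707 + 953 + 1300 = 13834
Σ wᵢ² = 286225 + 1042441 + 1565001 + 4968441 + 5531904 + 1067089 + 6017209 + 499849 + 908209 + 1690000 = 23576368
n_eff = 13834² / 23576368 = 191379556 / 23576368 = 8.1174317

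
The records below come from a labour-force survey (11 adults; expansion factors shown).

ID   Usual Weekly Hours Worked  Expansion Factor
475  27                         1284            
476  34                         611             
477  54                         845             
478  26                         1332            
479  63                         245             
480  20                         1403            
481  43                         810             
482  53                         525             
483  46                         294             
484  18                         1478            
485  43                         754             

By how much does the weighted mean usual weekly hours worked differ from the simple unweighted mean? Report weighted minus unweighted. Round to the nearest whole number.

Unweighted sum = 427
Unweighted mean = 427 / 11 = 38.818182
Weighted sum = 27×1284 + 34×611 + 54×845 + 26×1332 + 63×245 + 20×1403 + 43×810 + 53×525 + 46×294 + 18×1478 + 43×754
  = 34668 + 20774 + 45630 + 34632 + 15435 + 28060 + 34830 + 27825 + 13524 + 26604 + 32422 = 314404
Sum of weights = 1284 + 611 + 845 + 1332 + 245 + 1403 + 810 + 525 + 294 + 1478 + 754 = 9581
Weighted mean = 314404 / 9581 = 32.815364
Difference (weighted minus unweighted) = -6.0028181

-6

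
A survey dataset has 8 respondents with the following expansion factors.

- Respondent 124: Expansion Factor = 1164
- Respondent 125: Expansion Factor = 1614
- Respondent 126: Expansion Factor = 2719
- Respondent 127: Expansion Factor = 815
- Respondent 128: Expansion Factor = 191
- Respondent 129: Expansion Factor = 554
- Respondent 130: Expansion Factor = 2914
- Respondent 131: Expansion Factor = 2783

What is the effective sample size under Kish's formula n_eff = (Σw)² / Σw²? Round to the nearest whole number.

Σ wᵢ = 12754
Σ wᵢ² = 1354896 + 2604996 + 7392961 + 664225 + 36481 + 306916 + 8491396 + 7745089 = 28596960
n_eff = 12754² / 28596960 = 162664516 / 28596960 = 5.6881751

6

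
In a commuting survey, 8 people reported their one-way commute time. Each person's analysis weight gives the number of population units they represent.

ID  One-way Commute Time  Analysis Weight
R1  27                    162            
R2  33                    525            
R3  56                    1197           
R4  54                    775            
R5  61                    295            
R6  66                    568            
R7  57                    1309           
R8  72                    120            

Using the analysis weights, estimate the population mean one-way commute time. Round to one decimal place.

Weighted sum = 27×162 + 33×525 + 56×1197 + 54×775 + 61×295 + 66×568 + 57×1309 + 72×120
  = 269317
Sum of weights = 162 + 525 + 1197 + 775 + 295 + 568 + 1309 + 120 = 4951
Weighted mean = 269317 / 4951 = 54.396486

54.4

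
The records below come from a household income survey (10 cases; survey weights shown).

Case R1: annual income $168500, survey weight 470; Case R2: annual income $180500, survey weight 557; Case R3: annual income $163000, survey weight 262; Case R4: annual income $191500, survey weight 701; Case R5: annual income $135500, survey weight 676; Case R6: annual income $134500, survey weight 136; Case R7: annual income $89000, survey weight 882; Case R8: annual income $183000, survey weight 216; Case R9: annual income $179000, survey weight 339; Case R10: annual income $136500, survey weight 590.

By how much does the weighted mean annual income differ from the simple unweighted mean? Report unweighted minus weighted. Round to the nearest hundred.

5800

Unweighted sum = 1561000
Unweighted mean = 1561000 / 10 = 156100
Weighted sum = 168500×470 + 180500×557 + 163000×262 + 191500×701 + 135500×676 + 134500×136 + 89000×882 + 183000×216 + 179000×339 + 136500×590
  = 79195000 + 100538500 + 42706000 + 134241500 + 91598000 + 18292000 + 78498000 + 39528000 + 60681000 + 80535000 = 725813000
Sum of weights = 470 + 557 + 262 + 701 + 676 + 136 + 882 + 216 + 339 + 590 = 4829
Weighted mean = 725813000 / 4829 = 150302.96
Difference (unweighted minus weighted) = 5797.0387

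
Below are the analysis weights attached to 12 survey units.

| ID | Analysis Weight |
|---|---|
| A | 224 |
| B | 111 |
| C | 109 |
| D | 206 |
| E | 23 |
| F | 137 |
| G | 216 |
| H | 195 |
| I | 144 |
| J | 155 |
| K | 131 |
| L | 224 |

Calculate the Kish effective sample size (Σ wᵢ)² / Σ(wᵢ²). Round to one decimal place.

10.6

Σ wᵢ = 1875
Σ wᵢ² = 332891
n_eff = 1875² / 332891 = 3515625 / 332891 = 10.560889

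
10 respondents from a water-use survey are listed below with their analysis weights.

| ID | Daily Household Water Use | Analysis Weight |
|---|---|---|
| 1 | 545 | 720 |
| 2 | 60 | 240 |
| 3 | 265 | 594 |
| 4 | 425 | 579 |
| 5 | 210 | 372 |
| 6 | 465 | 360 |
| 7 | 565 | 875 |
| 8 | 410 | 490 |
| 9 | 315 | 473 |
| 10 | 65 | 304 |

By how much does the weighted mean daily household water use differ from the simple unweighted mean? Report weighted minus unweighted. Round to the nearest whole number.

Unweighted sum = 545 + 60 + 265 + 425 + 210 + 465 + 565 + 410 + 315 + 65 = 3325
Unweighted mean = 3325 / 10 = 332.5
Weighted sum = 545×720 + 60×240 + 265×594 + 425×579 + 210×372 + 465×360 + 565×875 + 410×490 + 315×473 + 65×304
  = 392400 + 14400 + 157410 + 246075 + 78120 + 167400 + 494375 + 200900 + 148995 + 19760 = 1919835
Sum of weights = 720 + 240 + 594 + 579 + 372 + 360 + 875 + 490 + 473 + 304 = 5007
Weighted mean = 1919835 / 5007 = 383.4302
Difference (weighted minus unweighted) = 50.930198

51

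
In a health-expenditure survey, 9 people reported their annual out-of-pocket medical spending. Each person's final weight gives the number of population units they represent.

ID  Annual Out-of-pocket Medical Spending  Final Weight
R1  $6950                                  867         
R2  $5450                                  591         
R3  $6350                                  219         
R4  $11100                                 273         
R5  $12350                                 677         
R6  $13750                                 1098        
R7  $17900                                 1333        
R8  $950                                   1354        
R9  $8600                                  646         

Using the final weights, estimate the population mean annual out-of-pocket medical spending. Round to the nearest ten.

Weighted sum = 6950×867 + 5450×591 + 6350×219 + 11100×273 + 12350×677 + 13750×1098 + 17900×1333 + 950×1354 + 8600×646
  = 67828600
Sum of weights = 7058
Weighted mean = 67828600 / 7058 = 9610.1729

9610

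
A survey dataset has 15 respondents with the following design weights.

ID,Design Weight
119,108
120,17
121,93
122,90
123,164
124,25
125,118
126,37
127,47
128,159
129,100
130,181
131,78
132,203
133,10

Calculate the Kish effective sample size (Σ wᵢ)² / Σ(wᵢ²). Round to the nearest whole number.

11

Σ wᵢ = 1430
Σ wᵢ² = 189160
n_eff = 1430² / 189160 = 2044900 / 189160 = 10.810425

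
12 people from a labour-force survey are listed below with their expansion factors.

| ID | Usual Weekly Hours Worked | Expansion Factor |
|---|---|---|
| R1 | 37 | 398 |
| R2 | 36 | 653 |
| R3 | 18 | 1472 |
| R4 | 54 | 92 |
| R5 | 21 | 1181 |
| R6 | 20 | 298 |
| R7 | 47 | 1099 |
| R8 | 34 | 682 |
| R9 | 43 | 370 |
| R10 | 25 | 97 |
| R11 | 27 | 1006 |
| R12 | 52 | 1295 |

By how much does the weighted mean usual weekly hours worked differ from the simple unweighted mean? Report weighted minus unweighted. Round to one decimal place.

-1.2

Unweighted sum = 37 + 36 + 18 + 54 + 21 + 20 + 47 + 34 + 43 + 25 + 27 + 52 = 414
Unweighted mean = 414 / 12 = 34.5
Weighted sum = 37×398 + 36×653 + 18×1472 + 54×92 + 21×1181 + 20×298 + 47×1099 + 34×682 + 43×370 + 25×97 + 27×1006 + 52×1295
  = 14726 + 23508 + 26496 + 4968 + 24801 + 5960 + 51653 + 23188 + 15910 + 2425 + 27162 + 67340 = 288137
Sum of weights = 8643
Weighted mean = 288137 / 8643 = 33.337614
Difference (weighted minus unweighted) = -1.1623857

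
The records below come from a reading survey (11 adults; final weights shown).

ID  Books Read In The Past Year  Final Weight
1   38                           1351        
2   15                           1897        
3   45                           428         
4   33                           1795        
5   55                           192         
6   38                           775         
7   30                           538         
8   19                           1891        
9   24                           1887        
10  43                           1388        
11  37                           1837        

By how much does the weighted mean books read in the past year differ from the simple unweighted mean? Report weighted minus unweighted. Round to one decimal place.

Unweighted sum = 38 + 15 + 45 + 33 + 55 + 38 + 30 + 19 + 24 + 43 + 37 = 377
Unweighted mean = 377 / 11 = 34.272727
Weighted sum = 38×1351 + 15×1897 + 45×428 + 33×1795 + 55×192 + 38×775 + 30×538 + 19×1891 + 24×1887 + 43×1388 + 37×1837
  = 51338 + 28455 + 19260 + 59235 + 10560 + 29450 + 16140 + 35929 + 45288 + 59684 + 67969 = 423308
Sum of weights = 1351 + 1897 + 428 + 1795 + 192 + 775 + 538 + 1891 + 1887 + 1388 + 1837 = 13979
Weighted mean = 423308 / 13979 = 30.281708
Difference (weighted minus unweighted) = -3.991019

-4.0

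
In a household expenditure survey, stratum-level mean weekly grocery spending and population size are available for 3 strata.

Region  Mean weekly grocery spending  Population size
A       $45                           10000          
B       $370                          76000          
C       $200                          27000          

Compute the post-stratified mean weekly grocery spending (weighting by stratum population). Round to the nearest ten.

Σ Nₕ·x̄ₕ = 45×10000 + 370×76000 + 200×27000
  = 33970000
Σ Nₕ = 10000 + 76000 + 27000 = 113000
Overall mean = 33970000 / 113000 = 300.61947

300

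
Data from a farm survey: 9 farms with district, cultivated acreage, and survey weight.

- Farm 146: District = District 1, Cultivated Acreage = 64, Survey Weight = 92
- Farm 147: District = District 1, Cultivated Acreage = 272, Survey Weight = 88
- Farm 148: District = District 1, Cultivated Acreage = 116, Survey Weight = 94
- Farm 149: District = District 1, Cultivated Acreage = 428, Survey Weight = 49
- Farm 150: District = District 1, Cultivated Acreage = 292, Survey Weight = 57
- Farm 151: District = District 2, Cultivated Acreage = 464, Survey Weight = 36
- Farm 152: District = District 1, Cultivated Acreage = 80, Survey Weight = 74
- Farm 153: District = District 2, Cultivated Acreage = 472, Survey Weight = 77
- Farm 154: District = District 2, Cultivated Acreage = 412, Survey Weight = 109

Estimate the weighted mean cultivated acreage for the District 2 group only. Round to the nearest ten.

District 2 rows: 151, 153, 154
Weighted sum = 97956
Sum of weights = 222
Weighted mean = 97956 / 222 = 441.24324

440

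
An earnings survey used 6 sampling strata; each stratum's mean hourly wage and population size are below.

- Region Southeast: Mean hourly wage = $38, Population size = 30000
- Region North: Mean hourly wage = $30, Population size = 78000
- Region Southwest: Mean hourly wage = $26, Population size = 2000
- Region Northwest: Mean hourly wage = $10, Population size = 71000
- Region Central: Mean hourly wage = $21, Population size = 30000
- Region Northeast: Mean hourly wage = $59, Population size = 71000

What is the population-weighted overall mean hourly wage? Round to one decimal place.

32.1

Σ Nₕ·x̄ₕ = 38×30000 + 30×78000 + 26×2000 + 10×71000 + 21×30000 + 59×71000
  = 1140000 + 2340000 + 52000 + 710000 + 630000 + 4189000 = 9061000
Σ Nₕ = 30000 + 78000 + 2000 + 71000 + 30000 + 71000 = 282000
Overall mean = 9061000 / 282000 = 32.131206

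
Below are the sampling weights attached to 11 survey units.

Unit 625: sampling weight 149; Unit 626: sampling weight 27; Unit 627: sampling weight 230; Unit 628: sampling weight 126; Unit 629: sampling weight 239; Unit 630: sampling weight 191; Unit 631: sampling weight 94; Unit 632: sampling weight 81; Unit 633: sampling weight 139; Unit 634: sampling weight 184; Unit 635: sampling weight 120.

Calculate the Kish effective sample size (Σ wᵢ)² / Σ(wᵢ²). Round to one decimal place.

Σ wᵢ = 149 + 27 + 230 + 126 + 239 + 191 + 94 + 81 + 139 + 184 + 120 = 1580
Σ wᵢ² = 268282
n_eff = 1580² / 268282 = 2496400 / 268282 = 9.3051341

9.3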